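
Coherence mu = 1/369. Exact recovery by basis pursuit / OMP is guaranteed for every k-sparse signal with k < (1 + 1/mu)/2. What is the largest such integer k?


1/mu = 369.
1 + 1/mu = 370.
(1 + 1/mu)/2 = 185 is an integer and the inequality is strict, so k_max = 185 - 1 = 184.

184


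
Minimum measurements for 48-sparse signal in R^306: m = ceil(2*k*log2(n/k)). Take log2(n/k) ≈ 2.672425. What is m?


log2(n/k) = log2(306/48) ≈ 2.672425.
2*k*log2(n/k) ≈ 2*48*2.672425 = 256.5528.
m = ceil(256.5528) = 257.

257


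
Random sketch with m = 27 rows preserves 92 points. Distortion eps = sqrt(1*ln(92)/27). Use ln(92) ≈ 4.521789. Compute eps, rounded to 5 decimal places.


ln(92) ≈ 4.521789.
1*ln(N)/m ≈ 1*4.521789/27 ≈ 0.16747367.
eps = sqrt(0.16747367) ≈ 0.4092355 ≈ 0.40924.

0.40924


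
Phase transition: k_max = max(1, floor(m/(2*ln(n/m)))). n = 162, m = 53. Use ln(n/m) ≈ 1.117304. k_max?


n/m = 162/53.
ln(n/m) ≈ 1.117304.
2*ln(n/m) ≈ 2.234608.
m/(2*ln(n/m)) ≈ 53/2.234608 ≈ 23.7178.
floor = 23.
k_max = max(1, 23) = 23.

23


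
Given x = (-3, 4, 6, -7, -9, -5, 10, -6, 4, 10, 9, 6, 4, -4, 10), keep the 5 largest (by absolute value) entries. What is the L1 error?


Sorted |x_i| descending: [10, 10, 10, 9, 9, 7, 6, 6, 6, 5, 4, 4, 4, 4, 3]
Keep top 5: [10, 10, 10, 9, 9]
Tail entries: [7, 6, 6, 6, 5, 4, 4, 4, 4, 3]
L1 error = sum of tail = 49.

49


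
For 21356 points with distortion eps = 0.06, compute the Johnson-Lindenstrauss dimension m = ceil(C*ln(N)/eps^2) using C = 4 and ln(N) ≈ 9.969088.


ln(21356) ≈ 9.969088.
eps^2 = 0.06^2 = 0.0036.
C*ln(N)/eps^2 ≈ 4*9.969088/0.0036 ≈ 11076.7644.
m = ceil(11076.7644) = 11077.

11077


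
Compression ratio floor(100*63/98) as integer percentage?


100*m/n = 100*63/98 ≈ 64.2857.
floor = 64.

64


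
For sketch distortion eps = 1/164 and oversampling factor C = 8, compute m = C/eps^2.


1/eps = 164.
(1/eps)^2 = 26896.
m = 8*26896 = 215168.

215168


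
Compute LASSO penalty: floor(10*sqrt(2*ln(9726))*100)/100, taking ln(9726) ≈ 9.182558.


ln(9726) ≈ 9.182558.
2*ln(n) ≈ 18.365116.
sqrt(2*ln(n)) ≈ sqrt(18.365116) ≈ 4.285454.
lambda ≈ 10*4.285454 = 42.85454.
floor(lambda*100)/100 = 42.85.

42.85


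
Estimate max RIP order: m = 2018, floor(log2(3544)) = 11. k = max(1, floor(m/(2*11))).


floor(log2(3544)) = 11.
2*11 = 22.
m/(2*floor(log2(n))) = 2018/22 ≈ 91.7273.
floor = 91.
k = max(1, 91) = 91.

91


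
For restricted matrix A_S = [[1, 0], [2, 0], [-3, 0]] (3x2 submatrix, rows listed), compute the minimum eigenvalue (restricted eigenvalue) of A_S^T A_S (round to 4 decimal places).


A_S^T A_S = [[14, 0], [0, 0]].
trace = 14.
det = 0.
disc = trace^2 - 4*det = 196 - 4*0 = 196.
sqrt(196) = 14.
lam_min = (14 - 14)/2 = 0 = 0.0000.

0.0000


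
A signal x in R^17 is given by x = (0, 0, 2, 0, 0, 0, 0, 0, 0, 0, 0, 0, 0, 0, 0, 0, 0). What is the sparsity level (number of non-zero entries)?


Non-zero positions: [2].
Sparsity = 1.

1


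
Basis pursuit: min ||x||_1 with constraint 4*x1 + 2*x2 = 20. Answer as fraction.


Axis intercepts:
  x1 = 5, x2 = 0: L1 = 5
  x1 = 0, x2 = 10: L1 = 10
x* = (5, 0)
||x*||_1 = 5.

5


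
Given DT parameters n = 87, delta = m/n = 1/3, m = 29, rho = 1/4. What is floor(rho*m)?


m = 1/3*87 = 29.
rho = 1/4.
rho*m = 1/4*29 = 7.25.
k = floor(7.25) = 7.

7


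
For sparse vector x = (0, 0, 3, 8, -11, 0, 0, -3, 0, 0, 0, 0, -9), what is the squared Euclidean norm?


Non-zero entries: [(2, 3), (3, 8), (4, -11), (7, -3), (12, -9)]
Squares: [9, 64, 121, 9, 81]
||x||_2^2 = sum = 284.

284


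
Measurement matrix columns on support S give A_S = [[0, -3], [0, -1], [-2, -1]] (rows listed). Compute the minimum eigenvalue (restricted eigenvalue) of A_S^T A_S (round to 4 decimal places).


A_S^T A_S = [[4, 2], [2, 11]].
trace = 15.
det = 40.
disc = trace^2 - 4*det = 225 - 4*40 = 65.
sqrt(65) ≈ 8.062258.
lam_min = (15 - sqrt(65))/2 ≈ (15 - 8.062258)/2 = 3.468871 ≈ 3.4689.

3.4689


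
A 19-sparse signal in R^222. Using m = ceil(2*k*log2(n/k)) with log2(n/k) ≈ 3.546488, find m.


log2(n/k) = log2(222/19) ≈ 3.546488.
2*k*log2(n/k) ≈ 2*19*3.546488 = 134.766544.
m = ceil(134.766544) = 135.

135


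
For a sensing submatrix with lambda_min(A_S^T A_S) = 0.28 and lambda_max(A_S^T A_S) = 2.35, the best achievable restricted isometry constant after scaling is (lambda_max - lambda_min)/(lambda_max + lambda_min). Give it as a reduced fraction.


lambda_max - lambda_min = 2.35 - 0.28 = 2.07.
lambda_max + lambda_min = 2.35 + 0.28 = 2.63.
delta = 2.07/2.63 = 207/263.

207/263


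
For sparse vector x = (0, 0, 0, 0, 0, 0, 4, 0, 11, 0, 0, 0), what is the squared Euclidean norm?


Non-zero entries: [(6, 4), (8, 11)]
Squares: [16, 121]
||x||_2^2 = sum = 137.

137


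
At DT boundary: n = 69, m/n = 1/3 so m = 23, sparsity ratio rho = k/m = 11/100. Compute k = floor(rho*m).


m = 1/3*69 = 23.
rho = 11/100.
rho*m = 11/100*23 = 2.53.
k = floor(2.53) = 2.

2


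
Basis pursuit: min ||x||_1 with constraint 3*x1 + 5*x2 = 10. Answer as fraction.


Axis intercepts:
  x1 = 10/3, x2 = 0: L1 = 10/3
  x1 = 0, x2 = 2: L1 = 2
x* = (0, 2)
||x*||_1 = 2.

2


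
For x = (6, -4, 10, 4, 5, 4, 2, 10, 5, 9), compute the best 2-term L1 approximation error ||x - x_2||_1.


Sorted |x_i| descending: [10, 10, 9, 6, 5, 5, 4, 4, 4, 2]
Keep top 2: [10, 10]
Tail entries: [9, 6, 5, 5, 4, 4, 4, 2]
L1 error = sum of tail = 39.

39


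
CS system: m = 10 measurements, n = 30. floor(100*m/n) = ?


100*m/n = 100*10/30 ≈ 33.3333.
floor = 33.

33


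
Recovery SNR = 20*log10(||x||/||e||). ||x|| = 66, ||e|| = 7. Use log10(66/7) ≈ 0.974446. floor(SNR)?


||x||/||e|| = 66/7.
log10(66/7) ≈ 0.974446.
20*log10(||x||/||e||) ≈ 20*0.974446 = 19.48892.
floor(19.48892) = 19.

19


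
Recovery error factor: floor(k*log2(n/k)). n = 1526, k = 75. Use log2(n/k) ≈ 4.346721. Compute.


log2(n/k) = log2(1526/75) ≈ 4.346721.
k*log2(n/k) ≈ 75*4.346721 = 326.004075.
floor(326.004075) = 326.

326


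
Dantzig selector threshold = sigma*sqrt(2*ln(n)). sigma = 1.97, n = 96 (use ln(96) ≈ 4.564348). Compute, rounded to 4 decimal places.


ln(96) ≈ 4.564348.
2*ln(n) ≈ 9.128696.
sqrt(2*ln(n)) ≈ sqrt(9.128696) ≈ 3.021373.
threshold ≈ 1.97*3.021373 = 5.95210481 ≈ 5.9521.

5.9521


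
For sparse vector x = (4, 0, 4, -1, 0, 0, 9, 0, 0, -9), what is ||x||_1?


Non-zero entries: [(0, 4), (2, 4), (3, -1), (6, 9), (9, -9)]
Absolute values: [4, 4, 1, 9, 9]
||x||_1 = sum = 27.

27


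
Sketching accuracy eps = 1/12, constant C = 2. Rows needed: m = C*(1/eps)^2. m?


1/eps = 12.
(1/eps)^2 = 144.
m = 2*144 = 288.

288


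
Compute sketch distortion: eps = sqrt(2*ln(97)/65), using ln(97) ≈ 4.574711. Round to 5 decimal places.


ln(97) ≈ 4.574711.
2*ln(N)/m ≈ 2*4.574711/65 ≈ 0.14076034.
eps = sqrt(0.14076034) ≈ 0.3751804 ≈ 0.37518.

0.37518


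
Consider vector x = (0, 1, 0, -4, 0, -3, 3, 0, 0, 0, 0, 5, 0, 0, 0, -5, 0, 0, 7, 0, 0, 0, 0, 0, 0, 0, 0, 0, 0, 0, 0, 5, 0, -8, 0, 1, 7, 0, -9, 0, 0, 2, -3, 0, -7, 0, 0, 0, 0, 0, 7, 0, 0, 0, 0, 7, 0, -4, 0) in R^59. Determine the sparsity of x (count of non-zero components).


Non-zero positions: [1, 3, 5, 6, 11, 15, 18, 31, 33, 35, 36, 38, 41, 42, 44, 50, 55, 57].
Sparsity = 18.

18


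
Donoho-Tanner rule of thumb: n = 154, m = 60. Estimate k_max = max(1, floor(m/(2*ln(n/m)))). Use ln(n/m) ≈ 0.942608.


n/m = 154/60 = 77/30.
ln(n/m) ≈ 0.942608.
2*ln(n/m) ≈ 1.885216.
m/(2*ln(n/m)) ≈ 60/1.885216 ≈ 31.8266.
floor = 31.
k_max = max(1, 31) = 31.

31


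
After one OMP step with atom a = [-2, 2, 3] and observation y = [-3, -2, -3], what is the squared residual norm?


a^T a = 17.
a^T y = -7.
coeff = -7/17 = -7/17.
||r||^2 = 325/17.

325/17


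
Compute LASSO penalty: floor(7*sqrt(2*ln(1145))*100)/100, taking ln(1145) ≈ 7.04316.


ln(1145) ≈ 7.04316.
2*ln(n) ≈ 14.08632.
sqrt(2*ln(n)) ≈ sqrt(14.08632) ≈ 3.753175.
lambda ≈ 7*3.753175 = 26.272225.
floor(lambda*100)/100 = 26.27.

26.27


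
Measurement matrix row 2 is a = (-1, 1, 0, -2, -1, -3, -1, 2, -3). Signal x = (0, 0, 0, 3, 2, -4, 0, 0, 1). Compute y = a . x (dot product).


Non-zero terms: ['-2*3', '-1*2', '-3*-4', '-3*1']
Products: [-6, -2, 12, -3]
y = sum = 1.

1


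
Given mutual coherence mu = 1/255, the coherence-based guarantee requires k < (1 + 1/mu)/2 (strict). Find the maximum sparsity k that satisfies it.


1/mu = 255.
1 + 1/mu = 256.
(1 + 1/mu)/2 = 128 is an integer and the inequality is strict, so k_max = 128 - 1 = 127.

127


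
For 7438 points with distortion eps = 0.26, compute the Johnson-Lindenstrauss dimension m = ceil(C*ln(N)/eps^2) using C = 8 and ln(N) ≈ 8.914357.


ln(7438) ≈ 8.914357.
eps^2 = 0.26^2 = 0.0676.
C*ln(N)/eps^2 ≈ 8*8.914357/0.0676 ≈ 1054.9535.
m = ceil(1054.9535) = 1055.

1055


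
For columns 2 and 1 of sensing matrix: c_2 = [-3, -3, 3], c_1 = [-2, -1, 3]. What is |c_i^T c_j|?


Inner product: -3*-2 + -3*-1 + 3*3
Products: [6, 3, 9]
Sum = 18.
|dot| = 18.

18


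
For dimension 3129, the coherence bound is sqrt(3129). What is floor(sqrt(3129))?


55^2 = 3025 <= 3129 < 3136 = 56^2, so 55 <= sqrt(3129) < 56.
floor(sqrt(3129)) = 55.

55


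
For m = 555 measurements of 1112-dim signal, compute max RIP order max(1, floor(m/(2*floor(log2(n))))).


floor(log2(1112)) = 10.
2*10 = 20.
m/(2*floor(log2(n))) = 555/20 ≈ 27.75.
floor = 27.
k = max(1, 27) = 27.

27


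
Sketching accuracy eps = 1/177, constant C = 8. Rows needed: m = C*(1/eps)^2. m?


1/eps = 177.
(1/eps)^2 = 31329.
m = 8*31329 = 250632.

250632


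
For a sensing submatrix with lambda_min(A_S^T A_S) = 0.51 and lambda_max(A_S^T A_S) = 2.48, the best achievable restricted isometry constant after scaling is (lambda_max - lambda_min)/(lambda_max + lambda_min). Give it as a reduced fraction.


lambda_max - lambda_min = 2.48 - 0.51 = 1.97.
lambda_max + lambda_min = 2.48 + 0.51 = 2.99.
delta = 1.97/2.99 = 197/299.

197/299


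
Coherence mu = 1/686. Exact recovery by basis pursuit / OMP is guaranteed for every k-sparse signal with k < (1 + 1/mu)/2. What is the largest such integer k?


1/mu = 686.
1 + 1/mu = 687.
(1 + 1/mu)/2 = 343.5 is not an integer, so k_max = floor(343.5) = 343.

343


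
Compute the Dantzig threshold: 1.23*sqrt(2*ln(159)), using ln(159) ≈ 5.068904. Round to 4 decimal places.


ln(159) ≈ 5.068904.
2*ln(n) ≈ 10.137808.
sqrt(2*ln(n)) ≈ sqrt(10.137808) ≈ 3.183992.
threshold ≈ 1.23*3.183992 = 3.91631016 ≈ 3.9163.

3.9163


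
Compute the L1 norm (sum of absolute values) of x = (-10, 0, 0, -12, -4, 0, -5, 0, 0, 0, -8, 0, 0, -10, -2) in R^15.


Non-zero entries: [(0, -10), (3, -12), (4, -4), (6, -5), (10, -8), (13, -10), (14, -2)]
Absolute values: [10, 12, 4, 5, 8, 10, 2]
||x||_1 = sum = 51.

51


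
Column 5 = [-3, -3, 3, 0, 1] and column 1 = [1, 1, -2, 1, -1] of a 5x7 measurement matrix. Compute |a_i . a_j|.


Inner product: -3*1 + -3*1 + 3*-2 + 0*1 + 1*-1
Products: [-3, -3, -6, 0, -1]
Sum = -13.
|dot| = 13.

13


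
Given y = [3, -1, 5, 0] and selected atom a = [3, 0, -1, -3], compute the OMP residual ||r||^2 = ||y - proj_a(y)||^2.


a^T a = 19.
a^T y = 4.
coeff = 4/19 = 4/19.
||r||^2 = 649/19.

649/19


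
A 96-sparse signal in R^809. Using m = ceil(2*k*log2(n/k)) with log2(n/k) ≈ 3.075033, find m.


log2(n/k) = log2(809/96) ≈ 3.075033.
2*k*log2(n/k) ≈ 2*96*3.075033 = 590.406336.
m = ceil(590.406336) = 591.

591


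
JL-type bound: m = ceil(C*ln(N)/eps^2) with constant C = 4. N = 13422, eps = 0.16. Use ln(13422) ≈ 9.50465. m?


ln(13422) ≈ 9.50465.
eps^2 = 0.16^2 = 0.0256.
C*ln(N)/eps^2 ≈ 4*9.50465/0.0256 ≈ 1485.1016.
m = ceil(1485.1016) = 1486.

1486


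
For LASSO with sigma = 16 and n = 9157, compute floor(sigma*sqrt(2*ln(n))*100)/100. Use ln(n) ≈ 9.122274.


ln(9157) ≈ 9.122274.
2*ln(n) ≈ 18.244548.
sqrt(2*ln(n)) ≈ sqrt(18.244548) ≈ 4.271364.
lambda ≈ 16*4.271364 = 68.341824.
floor(lambda*100)/100 = 68.34.

68.34


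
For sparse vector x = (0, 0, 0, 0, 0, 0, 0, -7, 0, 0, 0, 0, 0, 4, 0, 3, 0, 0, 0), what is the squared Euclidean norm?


Non-zero entries: [(7, -7), (13, 4), (15, 3)]
Squares: [49, 16, 9]
||x||_2^2 = sum = 74.

74


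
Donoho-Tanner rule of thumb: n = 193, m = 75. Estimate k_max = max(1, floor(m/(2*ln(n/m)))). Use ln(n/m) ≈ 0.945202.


n/m = 193/75.
ln(n/m) ≈ 0.945202.
2*ln(n/m) ≈ 1.890404.
m/(2*ln(n/m)) ≈ 75/1.890404 ≈ 39.6741.
floor = 39.
k_max = max(1, 39) = 39.

39


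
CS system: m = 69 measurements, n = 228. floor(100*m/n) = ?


100*m/n = 100*69/228 ≈ 30.2632.
floor = 30.

30


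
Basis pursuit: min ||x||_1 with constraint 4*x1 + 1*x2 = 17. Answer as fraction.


Axis intercepts:
  x1 = 17/4, x2 = 0: L1 = 17/4
  x1 = 0, x2 = 17: L1 = 17
x* = (17/4, 0)
||x*||_1 = 17/4.

17/4


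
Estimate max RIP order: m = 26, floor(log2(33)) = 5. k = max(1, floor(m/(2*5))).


floor(log2(33)) = 5.
2*5 = 10.
m/(2*floor(log2(n))) = 26/10 ≈ 2.6.
floor = 2.
k = max(1, 2) = 2.

2


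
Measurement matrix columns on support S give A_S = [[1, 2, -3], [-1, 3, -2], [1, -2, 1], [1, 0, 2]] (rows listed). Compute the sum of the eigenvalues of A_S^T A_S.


Sum of eigenvalues of A_S^T A_S = trace(A_S^T A_S) = sum of squared column norms of A_S.
A_S^T A_S diagonal: [4, 17, 18].
trace = 4 + 17 + 18 = 39.

39


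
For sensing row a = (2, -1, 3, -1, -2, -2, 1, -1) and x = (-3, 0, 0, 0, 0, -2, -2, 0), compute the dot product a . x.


Non-zero terms: ['2*-3', '-2*-2', '1*-2']
Products: [-6, 4, -2]
y = sum = -4.

-4


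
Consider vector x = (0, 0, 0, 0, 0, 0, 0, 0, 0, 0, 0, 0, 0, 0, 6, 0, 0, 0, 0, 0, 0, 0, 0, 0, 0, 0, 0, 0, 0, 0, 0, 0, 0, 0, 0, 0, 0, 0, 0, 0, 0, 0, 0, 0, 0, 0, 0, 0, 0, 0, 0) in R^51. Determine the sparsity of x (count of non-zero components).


Non-zero positions: [14].
Sparsity = 1.

1


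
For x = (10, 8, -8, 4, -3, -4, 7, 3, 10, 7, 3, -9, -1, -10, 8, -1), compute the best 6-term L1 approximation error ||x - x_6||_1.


Sorted |x_i| descending: [10, 10, 10, 9, 8, 8, 8, 7, 7, 4, 4, 3, 3, 3, 1, 1]
Keep top 6: [10, 10, 10, 9, 8, 8]
Tail entries: [8, 7, 7, 4, 4, 3, 3, 3, 1, 1]
L1 error = sum of tail = 41.

41


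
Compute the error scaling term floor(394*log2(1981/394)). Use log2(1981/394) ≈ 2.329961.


log2(n/k) = log2(1981/394) ≈ 2.329961.
k*log2(n/k) ≈ 394*2.329961 = 918.004634.
floor(918.004634) = 918.

918


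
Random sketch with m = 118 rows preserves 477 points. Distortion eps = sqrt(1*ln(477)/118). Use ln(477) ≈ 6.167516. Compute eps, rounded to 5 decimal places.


ln(477) ≈ 6.167516.
1*ln(N)/m ≈ 1*6.167516/118 ≈ 0.05226708.
eps = sqrt(0.05226708) ≈ 0.2286199 ≈ 0.22862.

0.22862


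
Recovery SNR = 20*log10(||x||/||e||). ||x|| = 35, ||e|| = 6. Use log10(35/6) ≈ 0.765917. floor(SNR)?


||x||/||e|| = 35/6.
log10(35/6) ≈ 0.765917.
20*log10(||x||/||e||) ≈ 20*0.765917 = 15.31834.
floor(15.31834) = 15.

15


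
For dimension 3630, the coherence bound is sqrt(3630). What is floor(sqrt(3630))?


60^2 = 3600 <= 3630 < 3721 = 61^2, so 60 <= sqrt(3630) < 61.
floor(sqrt(3630)) = 60.

60


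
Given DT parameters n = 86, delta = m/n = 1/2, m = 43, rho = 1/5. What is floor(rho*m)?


m = 1/2*86 = 43.
rho = 1/5.
rho*m = 1/5*43 = 8.6.
k = floor(8.6) = 8.

8


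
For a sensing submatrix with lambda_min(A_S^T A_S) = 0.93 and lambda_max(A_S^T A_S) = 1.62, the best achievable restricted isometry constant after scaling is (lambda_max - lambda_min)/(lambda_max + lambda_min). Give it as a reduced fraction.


lambda_max - lambda_min = 1.62 - 0.93 = 0.69.
lambda_max + lambda_min = 1.62 + 0.93 = 2.55.
delta = 0.69/2.55 = 69/255 = 23/85.

23/85


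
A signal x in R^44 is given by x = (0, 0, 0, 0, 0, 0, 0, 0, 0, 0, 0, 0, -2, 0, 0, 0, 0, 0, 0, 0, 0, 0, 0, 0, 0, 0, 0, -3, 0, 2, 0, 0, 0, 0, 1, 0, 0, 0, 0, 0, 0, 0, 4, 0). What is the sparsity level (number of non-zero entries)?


Non-zero positions: [12, 27, 29, 34, 42].
Sparsity = 5.

5


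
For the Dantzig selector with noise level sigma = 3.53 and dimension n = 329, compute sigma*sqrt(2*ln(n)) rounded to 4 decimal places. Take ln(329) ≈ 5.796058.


ln(329) ≈ 5.796058.
2*ln(n) ≈ 11.592116.
sqrt(2*ln(n)) ≈ sqrt(11.592116) ≈ 3.40472.
threshold ≈ 3.53*3.40472 = 12.0186616 ≈ 12.0187.

12.0187


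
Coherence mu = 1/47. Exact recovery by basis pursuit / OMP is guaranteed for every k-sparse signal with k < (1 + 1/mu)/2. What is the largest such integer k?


1/mu = 47.
1 + 1/mu = 48.
(1 + 1/mu)/2 = 24 is an integer and the inequality is strict, so k_max = 24 - 1 = 23.

23


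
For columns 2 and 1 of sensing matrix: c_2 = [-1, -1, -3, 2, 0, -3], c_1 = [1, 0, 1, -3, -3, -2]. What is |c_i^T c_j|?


Inner product: -1*1 + -1*0 + -3*1 + 2*-3 + 0*-3 + -3*-2
Products: [-1, 0, -3, -6, 0, 6]
Sum = -4.
|dot| = 4.

4


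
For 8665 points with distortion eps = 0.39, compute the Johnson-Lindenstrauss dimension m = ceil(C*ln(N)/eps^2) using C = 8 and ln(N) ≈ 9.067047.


ln(8665) ≈ 9.067047.
eps^2 = 0.39^2 = 0.1521.
C*ln(N)/eps^2 ≈ 8*9.067047/0.1521 ≈ 476.8993.
m = ceil(476.8993) = 477.

477


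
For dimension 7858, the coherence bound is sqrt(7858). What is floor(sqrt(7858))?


88^2 = 7744 <= 7858 < 7921 = 89^2, so 88 <= sqrt(7858) < 89.
floor(sqrt(7858)) = 88.

88


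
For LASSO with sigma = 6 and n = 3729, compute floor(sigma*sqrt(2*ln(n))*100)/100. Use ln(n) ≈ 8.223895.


ln(3729) ≈ 8.223895.
2*ln(n) ≈ 16.44779.
sqrt(2*ln(n)) ≈ sqrt(16.44779) ≈ 4.055588.
lambda ≈ 6*4.055588 = 24.333528.
floor(lambda*100)/100 = 24.33.

24.33


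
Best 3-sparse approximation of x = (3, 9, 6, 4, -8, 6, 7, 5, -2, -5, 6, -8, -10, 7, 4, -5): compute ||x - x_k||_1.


Sorted |x_i| descending: [10, 9, 8, 8, 7, 7, 6, 6, 6, 5, 5, 5, 4, 4, 3, 2]
Keep top 3: [10, 9, 8]
Tail entries: [8, 7, 7, 6, 6, 6, 5, 5, 5, 4, 4, 3, 2]
L1 error = sum of tail = 68.

68


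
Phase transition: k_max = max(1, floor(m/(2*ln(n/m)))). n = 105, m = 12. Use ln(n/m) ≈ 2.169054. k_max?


n/m = 105/12 = 35/4.
ln(n/m) ≈ 2.169054.
2*ln(n/m) ≈ 4.338108.
m/(2*ln(n/m)) ≈ 12/4.338108 ≈ 2.7662.
floor = 2.
k_max = max(1, 2) = 2.

2


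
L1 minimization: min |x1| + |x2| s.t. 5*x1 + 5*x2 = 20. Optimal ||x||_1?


Axis intercepts:
  x1 = 4, x2 = 0: L1 = 4
  x1 = 0, x2 = 4: L1 = 4
x* = (4, 0)
||x*||_1 = 4.

4


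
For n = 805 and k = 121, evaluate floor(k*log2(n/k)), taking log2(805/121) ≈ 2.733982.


log2(n/k) = log2(805/121) ≈ 2.733982.
k*log2(n/k) ≈ 121*2.733982 = 330.811822.
floor(330.811822) = 330.

330


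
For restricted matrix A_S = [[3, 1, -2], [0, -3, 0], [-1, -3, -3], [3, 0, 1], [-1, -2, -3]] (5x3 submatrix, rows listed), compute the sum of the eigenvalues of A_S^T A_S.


Sum of eigenvalues of A_S^T A_S = trace(A_S^T A_S) = sum of squared column norms of A_S.
A_S^T A_S diagonal: [20, 23, 23].
trace = 20 + 23 + 23 = 66.

66


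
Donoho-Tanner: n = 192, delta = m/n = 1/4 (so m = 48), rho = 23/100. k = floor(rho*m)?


m = 1/4*192 = 48.
rho = 23/100.
rho*m = 23/100*48 = 11.04.
k = floor(11.04) = 11.

11


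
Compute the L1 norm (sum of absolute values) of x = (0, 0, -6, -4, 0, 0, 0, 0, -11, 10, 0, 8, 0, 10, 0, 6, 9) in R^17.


Non-zero entries: [(2, -6), (3, -4), (8, -11), (9, 10), (11, 8), (13, 10), (15, 6), (16, 9)]
Absolute values: [6, 4, 11, 10, 8, 10, 6, 9]
||x||_1 = sum = 64.

64


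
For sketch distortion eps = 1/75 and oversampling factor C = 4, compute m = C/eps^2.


1/eps = 75.
(1/eps)^2 = 5625.
m = 4*5625 = 22500.

22500


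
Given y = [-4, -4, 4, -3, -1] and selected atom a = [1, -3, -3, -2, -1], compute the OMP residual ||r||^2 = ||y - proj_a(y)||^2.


a^T a = 24.
a^T y = 3.
coeff = 3/24 = 1/8.
||r||^2 = 461/8.

461/8


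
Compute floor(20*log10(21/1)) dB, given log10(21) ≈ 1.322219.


||x||/||e|| = 21/1 = 21.
log10(21) ≈ 1.322219.
20*log10(||x||/||e||) ≈ 20*1.322219 = 26.44438.
floor(26.44438) = 26.

26


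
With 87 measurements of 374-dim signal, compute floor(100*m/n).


100*m/n = 100*87/374 ≈ 23.262.
floor = 23.

23


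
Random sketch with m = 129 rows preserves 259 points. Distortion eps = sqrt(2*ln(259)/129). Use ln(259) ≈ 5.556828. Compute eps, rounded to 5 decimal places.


ln(259) ≈ 5.556828.
2*ln(N)/m ≈ 2*5.556828/129 ≈ 0.08615237.
eps = sqrt(0.08615237) ≈ 0.2935172 ≈ 0.29352.

0.29352


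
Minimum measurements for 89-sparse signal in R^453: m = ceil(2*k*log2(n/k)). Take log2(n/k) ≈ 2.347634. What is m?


log2(n/k) = log2(453/89) ≈ 2.347634.
2*k*log2(n/k) ≈ 2*89*2.347634 = 417.878852.
m = ceil(417.878852) = 418.

418


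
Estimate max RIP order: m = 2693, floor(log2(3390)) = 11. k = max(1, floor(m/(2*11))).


floor(log2(3390)) = 11.
2*11 = 22.
m/(2*floor(log2(n))) = 2693/22 ≈ 122.4091.
floor = 122.
k = max(1, 122) = 122.

122


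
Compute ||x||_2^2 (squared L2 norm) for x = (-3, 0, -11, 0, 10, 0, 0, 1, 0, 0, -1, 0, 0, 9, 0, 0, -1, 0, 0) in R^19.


Non-zero entries: [(0, -3), (2, -11), (4, 10), (7, 1), (10, -1), (13, 9), (16, -1)]
Squares: [9, 121, 100, 1, 1, 81, 1]
||x||_2^2 = sum = 314.

314


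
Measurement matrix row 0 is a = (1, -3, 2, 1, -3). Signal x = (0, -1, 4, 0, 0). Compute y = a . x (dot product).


Non-zero terms: ['-3*-1', '2*4']
Products: [3, 8]
y = sum = 11.

11


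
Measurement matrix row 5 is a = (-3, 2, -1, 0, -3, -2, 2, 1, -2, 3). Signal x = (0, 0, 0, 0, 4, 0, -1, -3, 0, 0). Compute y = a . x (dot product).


Non-zero terms: ['-3*4', '2*-1', '1*-3']
Products: [-12, -2, -3]
y = sum = -17.

-17


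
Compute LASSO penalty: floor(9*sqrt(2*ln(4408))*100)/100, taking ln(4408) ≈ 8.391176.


ln(4408) ≈ 8.391176.
2*ln(n) ≈ 16.782352.
sqrt(2*ln(n)) ≈ sqrt(16.782352) ≈ 4.096627.
lambda ≈ 9*4.096627 = 36.869643.
floor(lambda*100)/100 = 36.86.

36.86


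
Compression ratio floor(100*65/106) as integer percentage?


100*m/n = 100*65/106 ≈ 61.3208.
floor = 61.

61


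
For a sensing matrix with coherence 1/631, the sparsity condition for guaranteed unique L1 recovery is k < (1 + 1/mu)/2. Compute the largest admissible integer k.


1/mu = 631.
1 + 1/mu = 632.
(1 + 1/mu)/2 = 316 is an integer and the inequality is strict, so k_max = 316 - 1 = 315.

315


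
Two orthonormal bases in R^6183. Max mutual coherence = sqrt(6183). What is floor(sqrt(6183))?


78^2 = 6084 <= 6183 < 6241 = 79^2, so 78 <= sqrt(6183) < 79.
floor(sqrt(6183)) = 78.

78


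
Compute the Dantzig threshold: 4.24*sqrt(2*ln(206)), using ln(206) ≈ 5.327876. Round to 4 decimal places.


ln(206) ≈ 5.327876.
2*ln(n) ≈ 10.655752.
sqrt(2*ln(n)) ≈ sqrt(10.655752) ≈ 3.264315.
threshold ≈ 4.24*3.264315 = 13.8406956 ≈ 13.8407.

13.8407


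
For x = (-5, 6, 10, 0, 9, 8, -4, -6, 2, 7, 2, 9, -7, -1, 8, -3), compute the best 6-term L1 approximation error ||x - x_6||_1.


Sorted |x_i| descending: [10, 9, 9, 8, 8, 7, 7, 6, 6, 5, 4, 3, 2, 2, 1, 0]
Keep top 6: [10, 9, 9, 8, 8, 7]
Tail entries: [7, 6, 6, 5, 4, 3, 2, 2, 1, 0]
L1 error = sum of tail = 36.

36


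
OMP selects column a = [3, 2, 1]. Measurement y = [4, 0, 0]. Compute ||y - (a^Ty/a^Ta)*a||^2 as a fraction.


a^T a = 14.
a^T y = 12.
coeff = 12/14 = 6/7.
||r||^2 = 40/7.

40/7


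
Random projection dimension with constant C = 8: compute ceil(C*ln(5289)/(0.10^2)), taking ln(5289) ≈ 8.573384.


ln(5289) ≈ 8.573384.
eps^2 = 0.10^2 = 0.01.
C*ln(N)/eps^2 ≈ 8*8.573384/0.01 ≈ 6858.7072.
m = ceil(6858.7072) = 6859.

6859


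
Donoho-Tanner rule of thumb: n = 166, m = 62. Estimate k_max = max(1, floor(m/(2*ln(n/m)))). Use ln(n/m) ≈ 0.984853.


n/m = 166/62 = 83/31.
ln(n/m) ≈ 0.984853.
2*ln(n/m) ≈ 1.969706.
m/(2*ln(n/m)) ≈ 62/1.969706 ≈ 31.4768.
floor = 31.
k_max = max(1, 31) = 31.

31


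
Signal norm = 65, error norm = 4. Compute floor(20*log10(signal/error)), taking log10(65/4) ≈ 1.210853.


||x||/||e|| = 65/4.
log10(65/4) ≈ 1.210853.
20*log10(||x||/||e||) ≈ 20*1.210853 = 24.21706.
floor(24.21706) = 24.

24


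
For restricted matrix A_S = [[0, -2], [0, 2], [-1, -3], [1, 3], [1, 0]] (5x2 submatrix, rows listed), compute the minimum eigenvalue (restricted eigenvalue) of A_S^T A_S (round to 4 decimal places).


A_S^T A_S = [[3, 6], [6, 26]].
trace = 29.
det = 42.
disc = trace^2 - 4*det = 841 - 4*42 = 673.
sqrt(673) ≈ 25.942244.
lam_min = (29 - sqrt(673))/2 ≈ (29 - 25.942244)/2 = 1.528878 ≈ 1.5289.

1.5289


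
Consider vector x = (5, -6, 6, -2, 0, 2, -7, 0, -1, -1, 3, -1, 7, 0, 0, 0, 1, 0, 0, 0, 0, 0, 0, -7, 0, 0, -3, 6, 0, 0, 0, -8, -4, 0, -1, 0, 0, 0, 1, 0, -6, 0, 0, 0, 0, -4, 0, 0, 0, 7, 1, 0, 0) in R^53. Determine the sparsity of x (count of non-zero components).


Non-zero positions: [0, 1, 2, 3, 5, 6, 8, 9, 10, 11, 12, 16, 23, 26, 27, 31, 32, 34, 38, 40, 45, 49, 50].
Sparsity = 23.

23


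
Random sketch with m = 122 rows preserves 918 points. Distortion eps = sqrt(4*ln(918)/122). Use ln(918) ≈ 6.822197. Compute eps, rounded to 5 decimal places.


ln(918) ≈ 6.822197.
4*ln(N)/m ≈ 4*6.822197/122 ≈ 0.22367859.
eps = sqrt(0.22367859) ≈ 0.4729467 ≈ 0.47295.

0.47295


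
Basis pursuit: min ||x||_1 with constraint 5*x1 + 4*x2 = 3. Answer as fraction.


Axis intercepts:
  x1 = 3/5, x2 = 0: L1 = 3/5
  x1 = 0, x2 = 3/4: L1 = 3/4
x* = (3/5, 0)
||x*||_1 = 3/5.

3/5


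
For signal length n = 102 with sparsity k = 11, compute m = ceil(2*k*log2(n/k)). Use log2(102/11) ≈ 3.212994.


log2(n/k) = log2(102/11) ≈ 3.212994.
2*k*log2(n/k) ≈ 2*11*3.212994 = 70.685868.
m = ceil(70.685868) = 71.

71


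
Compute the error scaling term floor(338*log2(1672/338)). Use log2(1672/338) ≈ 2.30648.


log2(n/k) = log2(1672/338) ≈ 2.30648.
k*log2(n/k) ≈ 338*2.30648 = 779.59024.
floor(779.59024) = 779.

779


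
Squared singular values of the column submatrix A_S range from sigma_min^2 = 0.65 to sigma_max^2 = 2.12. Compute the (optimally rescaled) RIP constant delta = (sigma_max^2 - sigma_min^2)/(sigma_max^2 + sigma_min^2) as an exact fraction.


lambda_max - lambda_min = 2.12 - 0.65 = 1.47.
lambda_max + lambda_min = 2.12 + 0.65 = 2.77.
delta = 1.47/2.77 = 147/277.

147/277


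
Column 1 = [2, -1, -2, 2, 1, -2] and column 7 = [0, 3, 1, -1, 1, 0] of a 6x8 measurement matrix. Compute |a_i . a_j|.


Inner product: 2*0 + -1*3 + -2*1 + 2*-1 + 1*1 + -2*0
Products: [0, -3, -2, -2, 1, 0]
Sum = -6.
|dot| = 6.

6


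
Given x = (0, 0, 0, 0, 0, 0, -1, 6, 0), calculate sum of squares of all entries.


Non-zero entries: [(6, -1), (7, 6)]
Squares: [1, 36]
||x||_2^2 = sum = 37.

37


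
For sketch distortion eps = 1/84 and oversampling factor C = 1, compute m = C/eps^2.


1/eps = 84.
(1/eps)^2 = 7056.
m = 1*7056 = 7056.

7056


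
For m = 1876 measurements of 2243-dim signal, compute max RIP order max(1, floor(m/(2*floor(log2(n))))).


floor(log2(2243)) = 11.
2*11 = 22.
m/(2*floor(log2(n))) = 1876/22 ≈ 85.2727.
floor = 85.
k = max(1, 85) = 85.

85


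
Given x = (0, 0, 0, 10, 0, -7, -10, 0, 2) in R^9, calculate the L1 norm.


Non-zero entries: [(3, 10), (5, -7), (6, -10), (8, 2)]
Absolute values: [10, 7, 10, 2]
||x||_1 = sum = 29.

29


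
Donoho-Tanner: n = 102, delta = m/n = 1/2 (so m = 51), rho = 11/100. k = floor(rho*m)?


m = 1/2*102 = 51.
rho = 11/100.
rho*m = 11/100*51 = 5.61.
k = floor(5.61) = 5.

5


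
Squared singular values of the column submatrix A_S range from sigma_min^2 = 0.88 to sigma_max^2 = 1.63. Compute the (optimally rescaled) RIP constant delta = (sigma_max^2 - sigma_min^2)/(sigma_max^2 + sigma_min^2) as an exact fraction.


lambda_max - lambda_min = 1.63 - 0.88 = 0.75.
lambda_max + lambda_min = 1.63 + 0.88 = 2.51.
delta = 0.75/2.51 = 75/251.

75/251


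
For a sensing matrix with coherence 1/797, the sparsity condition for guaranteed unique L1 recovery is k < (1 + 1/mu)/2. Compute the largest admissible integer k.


1/mu = 797.
1 + 1/mu = 798.
(1 + 1/mu)/2 = 399 is an integer and the inequality is strict, so k_max = 399 - 1 = 398.

398


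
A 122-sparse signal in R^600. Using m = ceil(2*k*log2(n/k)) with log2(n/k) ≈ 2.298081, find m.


log2(n/k) = log2(600/122) ≈ 2.298081.
2*k*log2(n/k) ≈ 2*122*2.298081 = 560.731764.
m = ceil(560.731764) = 561.

561


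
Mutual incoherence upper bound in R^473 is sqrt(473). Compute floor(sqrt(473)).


21^2 = 441 <= 473 < 484 = 22^2, so 21 <= sqrt(473) < 22.
floor(sqrt(473)) = 21.

21


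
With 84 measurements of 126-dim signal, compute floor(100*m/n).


100*m/n = 100*84/126 ≈ 66.6667.
floor = 66.

66


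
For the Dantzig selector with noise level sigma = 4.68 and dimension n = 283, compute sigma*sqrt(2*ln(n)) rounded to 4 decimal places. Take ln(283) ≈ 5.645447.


ln(283) ≈ 5.645447.
2*ln(n) ≈ 11.290894.
sqrt(2*ln(n)) ≈ sqrt(11.290894) ≈ 3.360193.
threshold ≈ 4.68*3.360193 = 15.72570324 ≈ 15.7257.

15.7257


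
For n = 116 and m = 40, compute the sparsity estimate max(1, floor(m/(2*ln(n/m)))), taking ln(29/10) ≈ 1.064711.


n/m = 116/40 = 29/10.
ln(n/m) ≈ 1.064711.
2*ln(n/m) ≈ 2.129422.
m/(2*ln(n/m)) ≈ 40/2.129422 ≈ 18.7844.
floor = 18.
k_max = max(1, 18) = 18.

18


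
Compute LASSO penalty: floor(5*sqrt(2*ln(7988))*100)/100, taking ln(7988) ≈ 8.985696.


ln(7988) ≈ 8.985696.
2*ln(n) ≈ 17.971392.
sqrt(2*ln(n)) ≈ sqrt(17.971392) ≈ 4.239268.
lambda ≈ 5*4.239268 = 21.19634.
floor(lambda*100)/100 = 21.19.

21.19


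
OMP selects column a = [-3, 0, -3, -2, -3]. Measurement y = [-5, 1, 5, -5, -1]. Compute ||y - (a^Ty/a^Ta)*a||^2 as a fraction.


a^T a = 31.
a^T y = 13.
coeff = 13/31 = 13/31.
||r||^2 = 2218/31.

2218/31


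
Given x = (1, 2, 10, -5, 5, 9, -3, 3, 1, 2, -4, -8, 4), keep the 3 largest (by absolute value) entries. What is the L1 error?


Sorted |x_i| descending: [10, 9, 8, 5, 5, 4, 4, 3, 3, 2, 2, 1, 1]
Keep top 3: [10, 9, 8]
Tail entries: [5, 5, 4, 4, 3, 3, 2, 2, 1, 1]
L1 error = sum of tail = 30.

30


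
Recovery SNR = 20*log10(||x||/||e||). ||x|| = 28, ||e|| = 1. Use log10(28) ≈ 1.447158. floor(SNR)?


||x||/||e|| = 28/1 = 28.
log10(28) ≈ 1.447158.
20*log10(||x||/||e||) ≈ 20*1.447158 = 28.94316.
floor(28.94316) = 28.

28


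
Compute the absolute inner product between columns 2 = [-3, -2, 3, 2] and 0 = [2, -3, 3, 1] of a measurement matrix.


Inner product: -3*2 + -2*-3 + 3*3 + 2*1
Products: [-6, 6, 9, 2]
Sum = 11.
|dot| = 11.

11


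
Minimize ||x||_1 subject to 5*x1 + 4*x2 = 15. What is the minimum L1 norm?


Axis intercepts:
  x1 = 3, x2 = 0: L1 = 3
  x1 = 0, x2 = 15/4: L1 = 15/4
x* = (3, 0)
||x*||_1 = 3.

3


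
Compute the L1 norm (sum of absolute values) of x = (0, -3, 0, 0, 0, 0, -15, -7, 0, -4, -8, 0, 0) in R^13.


Non-zero entries: [(1, -3), (6, -15), (7, -7), (9, -4), (10, -8)]
Absolute values: [3, 15, 7, 4, 8]
||x||_1 = sum = 37.

37


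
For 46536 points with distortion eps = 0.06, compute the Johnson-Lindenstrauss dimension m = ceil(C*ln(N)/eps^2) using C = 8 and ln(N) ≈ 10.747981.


ln(46536) ≈ 10.747981.
eps^2 = 0.06^2 = 0.0036.
C*ln(N)/eps^2 ≈ 8*10.747981/0.0036 ≈ 23884.4022.
m = ceil(23884.4022) = 23885.

23885


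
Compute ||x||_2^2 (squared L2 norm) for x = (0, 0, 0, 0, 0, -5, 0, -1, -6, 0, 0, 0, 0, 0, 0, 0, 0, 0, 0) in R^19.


Non-zero entries: [(5, -5), (7, -1), (8, -6)]
Squares: [25, 1, 36]
||x||_2^2 = sum = 62.

62


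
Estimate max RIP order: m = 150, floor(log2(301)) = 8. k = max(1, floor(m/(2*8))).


floor(log2(301)) = 8.
2*8 = 16.
m/(2*floor(log2(n))) = 150/16 ≈ 9.375.
floor = 9.
k = max(1, 9) = 9.

9


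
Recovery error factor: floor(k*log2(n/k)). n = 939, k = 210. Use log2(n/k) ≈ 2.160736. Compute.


log2(n/k) = log2(939/210) ≈ 2.160736.
k*log2(n/k) ≈ 210*2.160736 = 453.75456.
floor(453.75456) = 453.

453


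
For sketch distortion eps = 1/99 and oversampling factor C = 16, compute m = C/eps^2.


1/eps = 99.
(1/eps)^2 = 9801.
m = 16*9801 = 156816.

156816


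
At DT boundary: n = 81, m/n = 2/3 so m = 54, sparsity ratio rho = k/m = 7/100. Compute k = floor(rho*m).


m = 2/3*81 = 54.
rho = 7/100.
rho*m = 7/100*54 = 3.78.
k = floor(3.78) = 3.

3


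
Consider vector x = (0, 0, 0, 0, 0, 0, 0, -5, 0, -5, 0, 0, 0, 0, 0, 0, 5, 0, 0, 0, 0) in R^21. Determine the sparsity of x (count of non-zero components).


Non-zero positions: [7, 9, 16].
Sparsity = 3.

3


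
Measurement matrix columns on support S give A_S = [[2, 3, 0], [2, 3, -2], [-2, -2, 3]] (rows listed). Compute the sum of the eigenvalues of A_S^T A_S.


Sum of eigenvalues of A_S^T A_S = trace(A_S^T A_S) = sum of squared column norms of A_S.
A_S^T A_S diagonal: [12, 22, 13].
trace = 12 + 22 + 13 = 47.

47


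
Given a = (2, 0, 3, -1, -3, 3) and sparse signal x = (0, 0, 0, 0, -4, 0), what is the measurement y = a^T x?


Non-zero terms: ['-3*-4']
Products: [12]
y = sum = 12.

12


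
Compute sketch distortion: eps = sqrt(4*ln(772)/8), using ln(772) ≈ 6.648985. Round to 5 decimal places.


ln(772) ≈ 6.648985.
4*ln(N)/m ≈ 4*6.648985/8 ≈ 3.3244925.
eps = sqrt(3.3244925) ≈ 1.8233191 ≈ 1.82332.

1.82332


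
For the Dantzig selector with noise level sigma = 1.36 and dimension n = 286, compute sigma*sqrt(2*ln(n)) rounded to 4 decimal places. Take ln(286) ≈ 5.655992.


ln(286) ≈ 5.655992.
2*ln(n) ≈ 11.311984.
sqrt(2*ln(n)) ≈ sqrt(11.311984) ≈ 3.363329.
threshold ≈ 1.36*3.363329 = 4.57412744 ≈ 4.5741.

4.5741


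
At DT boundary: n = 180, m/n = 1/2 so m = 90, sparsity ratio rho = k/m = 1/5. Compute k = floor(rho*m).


m = 1/2*180 = 90.
rho = 1/5.
rho*m = 1/5*90 = 18.
k = floor(18) = 18.

18


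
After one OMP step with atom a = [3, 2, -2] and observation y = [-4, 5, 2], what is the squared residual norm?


a^T a = 17.
a^T y = -6.
coeff = -6/17 = -6/17.
||r||^2 = 729/17.

729/17


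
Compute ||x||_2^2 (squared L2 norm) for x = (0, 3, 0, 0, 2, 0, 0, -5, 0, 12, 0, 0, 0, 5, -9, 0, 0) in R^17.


Non-zero entries: [(1, 3), (4, 2), (7, -5), (9, 12), (13, 5), (14, -9)]
Squares: [9, 4, 25, 144, 25, 81]
||x||_2^2 = sum = 288.

288


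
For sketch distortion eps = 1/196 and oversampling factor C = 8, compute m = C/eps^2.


1/eps = 196.
(1/eps)^2 = 38416.
m = 8*38416 = 307328.

307328


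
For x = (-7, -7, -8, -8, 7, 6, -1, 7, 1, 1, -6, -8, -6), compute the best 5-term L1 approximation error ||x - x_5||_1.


Sorted |x_i| descending: [8, 8, 8, 7, 7, 7, 7, 6, 6, 6, 1, 1, 1]
Keep top 5: [8, 8, 8, 7, 7]
Tail entries: [7, 7, 6, 6, 6, 1, 1, 1]
L1 error = sum of tail = 35.

35


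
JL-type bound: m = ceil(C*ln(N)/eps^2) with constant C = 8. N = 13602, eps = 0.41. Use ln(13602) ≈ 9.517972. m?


ln(13602) ≈ 9.517972.
eps^2 = 0.41^2 = 0.1681.
C*ln(N)/eps^2 ≈ 8*9.517972/0.1681 ≈ 452.9671.
m = ceil(452.9671) = 453.

453


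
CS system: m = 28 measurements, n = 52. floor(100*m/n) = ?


100*m/n = 100*28/52 ≈ 53.8462.
floor = 53.

53


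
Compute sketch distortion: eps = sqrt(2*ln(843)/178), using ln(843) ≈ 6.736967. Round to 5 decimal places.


ln(843) ≈ 6.736967.
2*ln(N)/m ≈ 2*6.736967/178 ≈ 0.07569626.
eps = sqrt(0.07569626) ≈ 0.2751295 ≈ 0.27513.

0.27513


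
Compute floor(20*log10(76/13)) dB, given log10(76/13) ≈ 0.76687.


||x||/||e|| = 76/13.
log10(76/13) ≈ 0.76687.
20*log10(||x||/||e||) ≈ 20*0.76687 = 15.3374.
floor(15.3374) = 15.

15


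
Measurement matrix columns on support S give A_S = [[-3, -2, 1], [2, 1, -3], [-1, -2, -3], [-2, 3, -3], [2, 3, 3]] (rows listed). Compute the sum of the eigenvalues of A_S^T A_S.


Sum of eigenvalues of A_S^T A_S = trace(A_S^T A_S) = sum of squared column norms of A_S.
A_S^T A_S diagonal: [22, 27, 37].
trace = 22 + 27 + 37 = 86.

86


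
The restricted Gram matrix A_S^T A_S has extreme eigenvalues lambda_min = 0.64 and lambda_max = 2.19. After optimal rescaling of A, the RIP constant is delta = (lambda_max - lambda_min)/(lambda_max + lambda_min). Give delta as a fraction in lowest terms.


lambda_max - lambda_min = 2.19 - 0.64 = 1.55.
lambda_max + lambda_min = 2.19 + 0.64 = 2.83.
delta = 1.55/2.83 = 155/283.

155/283


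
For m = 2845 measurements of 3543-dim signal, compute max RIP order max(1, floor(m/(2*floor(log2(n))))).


floor(log2(3543)) = 11.
2*11 = 22.
m/(2*floor(log2(n))) = 2845/22 ≈ 129.3182.
floor = 129.
k = max(1, 129) = 129.

129


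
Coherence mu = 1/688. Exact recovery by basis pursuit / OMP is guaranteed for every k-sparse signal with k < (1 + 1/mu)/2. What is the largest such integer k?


1/mu = 688.
1 + 1/mu = 689.
(1 + 1/mu)/2 = 344.5 is not an integer, so k_max = floor(344.5) = 344.

344


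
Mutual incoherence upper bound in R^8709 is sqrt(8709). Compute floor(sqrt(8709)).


93^2 = 8649 <= 8709 < 8836 = 94^2, so 93 <= sqrt(8709) < 94.
floor(sqrt(8709)) = 93.

93


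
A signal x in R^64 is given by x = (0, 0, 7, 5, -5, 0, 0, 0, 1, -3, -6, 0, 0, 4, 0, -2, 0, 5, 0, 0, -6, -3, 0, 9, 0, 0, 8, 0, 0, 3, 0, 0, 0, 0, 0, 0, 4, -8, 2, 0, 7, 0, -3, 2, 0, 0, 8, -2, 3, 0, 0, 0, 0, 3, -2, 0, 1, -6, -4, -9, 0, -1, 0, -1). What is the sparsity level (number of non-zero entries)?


Non-zero positions: [2, 3, 4, 8, 9, 10, 13, 15, 17, 20, 21, 23, 26, 29, 36, 37, 38, 40, 42, 43, 46, 47, 48, 53, 54, 56, 57, 58, 59, 61, 63].
Sparsity = 31.

31


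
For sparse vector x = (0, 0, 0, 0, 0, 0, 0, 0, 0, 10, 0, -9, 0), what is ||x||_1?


Non-zero entries: [(9, 10), (11, -9)]
Absolute values: [10, 9]
||x||_1 = sum = 19.

19


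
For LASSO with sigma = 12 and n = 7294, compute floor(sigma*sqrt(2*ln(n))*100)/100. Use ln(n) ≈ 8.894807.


ln(7294) ≈ 8.894807.
2*ln(n) ≈ 17.789614.
sqrt(2*ln(n)) ≈ sqrt(17.789614) ≈ 4.217774.
lambda ≈ 12*4.217774 = 50.613288.
floor(lambda*100)/100 = 50.61.

50.61


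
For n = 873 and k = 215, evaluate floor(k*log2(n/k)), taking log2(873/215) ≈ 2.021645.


log2(n/k) = log2(873/215) ≈ 2.021645.
k*log2(n/k) ≈ 215*2.021645 = 434.653675.
floor(434.653675) = 434.

434


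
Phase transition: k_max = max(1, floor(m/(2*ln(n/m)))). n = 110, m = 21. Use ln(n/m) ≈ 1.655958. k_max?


n/m = 110/21.
ln(n/m) ≈ 1.655958.
2*ln(n/m) ≈ 3.311916.
m/(2*ln(n/m)) ≈ 21/3.311916 ≈ 6.3407.
floor = 6.
k_max = max(1, 6) = 6.

6


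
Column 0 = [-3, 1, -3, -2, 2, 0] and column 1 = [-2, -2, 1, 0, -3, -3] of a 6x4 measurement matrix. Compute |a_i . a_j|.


Inner product: -3*-2 + 1*-2 + -3*1 + -2*0 + 2*-3 + 0*-3
Products: [6, -2, -3, 0, -6, 0]
Sum = -5.
|dot| = 5.

5


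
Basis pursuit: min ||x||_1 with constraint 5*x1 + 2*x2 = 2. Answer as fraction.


Axis intercepts:
  x1 = 2/5, x2 = 0: L1 = 2/5
  x1 = 0, x2 = 1: L1 = 1
x* = (2/5, 0)
||x*||_1 = 2/5.

2/5


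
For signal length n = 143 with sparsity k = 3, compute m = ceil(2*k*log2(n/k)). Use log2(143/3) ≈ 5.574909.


log2(n/k) = log2(143/3) ≈ 5.574909.
2*k*log2(n/k) ≈ 2*3*5.574909 = 33.449454.
m = ceil(33.449454) = 34.

34


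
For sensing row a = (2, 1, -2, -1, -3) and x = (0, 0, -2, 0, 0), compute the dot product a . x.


Non-zero terms: ['-2*-2']
Products: [4]
y = sum = 4.

4


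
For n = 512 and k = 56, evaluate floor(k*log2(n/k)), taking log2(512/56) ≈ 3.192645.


log2(n/k) = log2(512/56) ≈ 3.192645.
k*log2(n/k) ≈ 56*3.192645 = 178.78812.
floor(178.78812) = 178.

178


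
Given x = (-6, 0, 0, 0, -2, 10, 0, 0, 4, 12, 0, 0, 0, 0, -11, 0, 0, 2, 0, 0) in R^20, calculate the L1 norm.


Non-zero entries: [(0, -6), (4, -2), (5, 10), (8, 4), (9, 12), (14, -11), (17, 2)]
Absolute values: [6, 2, 10, 4, 12, 11, 2]
||x||_1 = sum = 47.

47


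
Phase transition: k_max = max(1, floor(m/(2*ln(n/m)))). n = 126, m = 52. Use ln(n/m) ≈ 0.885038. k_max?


n/m = 126/52 = 63/26.
ln(n/m) ≈ 0.885038.
2*ln(n/m) ≈ 1.770076.
m/(2*ln(n/m)) ≈ 52/1.770076 ≈ 29.3773.
floor = 29.
k_max = max(1, 29) = 29.

29
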